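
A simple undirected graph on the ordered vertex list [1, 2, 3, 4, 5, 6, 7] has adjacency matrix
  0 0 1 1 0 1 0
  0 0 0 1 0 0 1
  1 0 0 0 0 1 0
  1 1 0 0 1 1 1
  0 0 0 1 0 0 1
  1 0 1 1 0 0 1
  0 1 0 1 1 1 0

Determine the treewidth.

2

A width-2 tree decomposition is:
Bags: B1 = {2, 4, 7}  B2 = {4, 6, 7}  B3 = {1, 4, 6}  B4 = {1, 3, 6}  B5 = {4, 5, 7}
Tree: B1–B2, B2–B3, B3–B4, B2–B5
Every bag has size at most 3, so the width is 3 − 1 = 2 and tw(G) ≤ 2. For the lower bound, the 3 vertices {1, 3, 6} are pairwise adjacent, and any tree decomposition puts a clique entirely inside one bag — forcing width ≥ 2. The upper and lower bounds meet at 2, so that is the treewidth.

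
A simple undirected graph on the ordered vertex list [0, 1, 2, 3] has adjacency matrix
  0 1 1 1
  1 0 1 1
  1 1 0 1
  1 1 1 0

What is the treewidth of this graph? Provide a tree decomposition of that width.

A single bag containing all 4 vertices is trivially a valid decomposition of width 3. On the other hand G contains the 4-clique {0, 1, 2, 3}. A clique must lie in a single bag of any decomposition, so no decomposition can have width below 3. Combining the bounds, tw(G) = 3.

Treewidth 3.
One optimal decomposition is:
Bags: B1 = {0, 1, 2, 3}
Tree: (single bag)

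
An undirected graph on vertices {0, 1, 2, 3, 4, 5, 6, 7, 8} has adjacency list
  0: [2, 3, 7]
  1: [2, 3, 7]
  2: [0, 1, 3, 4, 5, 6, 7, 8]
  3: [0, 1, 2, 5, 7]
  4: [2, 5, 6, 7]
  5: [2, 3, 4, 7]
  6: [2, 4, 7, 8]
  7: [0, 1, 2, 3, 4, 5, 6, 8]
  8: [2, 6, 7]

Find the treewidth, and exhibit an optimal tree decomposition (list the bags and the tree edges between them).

The largest bag has 4 vertices, giving width 3; this decomposition certifies tw(G) ≤ 3. On the other hand G contains the 4-clique {2, 6, 7, 8}. A clique must lie in a single bag of any decomposition, so no decomposition can have width below 3. Therefore the treewidth is 3.

Treewidth 3.
Bags: B1 = {2, 4, 5, 7}  B2 = {2, 4, 6, 7}  B3 = {2, 3, 5, 7}  B4 = {2, 6, 7, 8}  B5 = {0, 2, 3, 7}  B6 = {1, 2, 3, 7}
Tree: B1–B2, B1–B3, B2–B4, B3–B5, B5–B6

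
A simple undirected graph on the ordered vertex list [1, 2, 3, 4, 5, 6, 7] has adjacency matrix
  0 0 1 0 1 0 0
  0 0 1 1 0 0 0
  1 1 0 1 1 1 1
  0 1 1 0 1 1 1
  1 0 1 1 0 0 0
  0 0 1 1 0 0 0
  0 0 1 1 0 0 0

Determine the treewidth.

2

A width-2 tree decomposition is:
Bags: B1 = {3, 4, 5}  B2 = {3, 4, 7}  B3 = {1, 3, 5}  B4 = {2, 3, 4}  B5 = {3, 4, 6}
Tree: B1–B2, B1–B3, B1–B4, B1–B5
Each bag holds 3 vertices, so the decomposition has width 2, which upper-bounds the treewidth. On the other hand G contains the 3-clique {1, 3, 5}. A clique must lie in a single bag of any decomposition, so no decomposition can have width below 2. Combining the bounds, tw(G) = 2.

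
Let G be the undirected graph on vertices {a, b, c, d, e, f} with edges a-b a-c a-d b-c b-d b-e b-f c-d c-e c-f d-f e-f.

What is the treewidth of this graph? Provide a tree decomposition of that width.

Each bag holds 4 vertices, so the decomposition has width 3, which upper-bounds the treewidth. Conversely, {b, c, d, f} is a clique of size 4, and the vertices of any clique must share a bag in every tree decomposition; so some bag has ≥ 4 vertices and tw(G) ≥ 3. Combining the bounds, tw(G) = 3.

Treewidth 3.
One optimal decomposition is:
Bags: B1 = {b, c, e, f}  B2 = {b, c, d, f}  B3 = {a, b, c, d}
Tree: B1–B2, B2–B3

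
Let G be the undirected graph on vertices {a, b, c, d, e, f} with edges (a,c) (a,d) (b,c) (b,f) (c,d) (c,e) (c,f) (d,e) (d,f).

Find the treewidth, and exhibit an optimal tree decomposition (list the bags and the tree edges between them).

Each bag holds 3 vertices, so the decomposition has width 2, which upper-bounds the treewidth. Conversely, {c, d, e} is a clique of size 3, and the vertices of any clique must share a bag in every tree decomposition; so some bag has ≥ 3 vertices and tw(G) ≥ 2. Combining the bounds, tw(G) = 2.

Treewidth 2.
One such decomposition:
Bags: B1 = {b, c, f}  B2 = {c, d, f}  B3 = {a, c, d}  B4 = {c, d, e}
Tree: B1–B2, B2–B3, B3–B4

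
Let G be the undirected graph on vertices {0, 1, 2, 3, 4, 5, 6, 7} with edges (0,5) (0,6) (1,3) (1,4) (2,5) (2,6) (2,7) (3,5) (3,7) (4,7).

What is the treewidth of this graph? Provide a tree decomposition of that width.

Every bag has size at most 3, so the width is 3 − 1 = 2 and tw(G) ≤ 2. Since 1–4–7–3–1 is a cycle in G, G is not acyclic. Forests are exactly the graphs of treewidth ≤ 1, so tw(G) ≥ 2. Hence tw(G) = 2 exactly.

Treewidth 2.
One such decomposition:
Bags: B1 = {1, 3, 4}  B2 = {3, 4, 7}  B3 = {3, 5, 7}  B4 = {2, 5, 7}  B5 = {0, 2, 5}  B6 = {0, 2, 6}
Tree: B1–B2, B2–B3, B3–B4, B4–B5, B5–B6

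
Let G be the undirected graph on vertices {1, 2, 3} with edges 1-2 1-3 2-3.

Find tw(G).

2

A width-2 tree decomposition is:
Bags: B1 = {1, 2, 3}
Tree: (single bag)
A single bag containing all 3 vertices is trivially a valid decomposition of width 2. For the lower bound, the 3 vertices {1, 2, 3} are pairwise adjacent, and any tree decomposition puts a clique entirely inside one bag — forcing width ≥ 2. Hence tw(G) = 2 exactly.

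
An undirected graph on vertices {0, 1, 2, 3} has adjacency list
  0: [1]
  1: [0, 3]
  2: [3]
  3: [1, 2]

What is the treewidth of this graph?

A width-1 tree decomposition is:
Bags: B1 = {2, 3}  B2 = {1, 3}  B3 = {0, 1}
Tree: B1–B2, B2–B3
Each bag holds 2 vertices, so the decomposition has width 1, which upper-bounds the treewidth. G has an edge, so its treewidth is at least 1. The upper and lower bounds meet at 1, so that is the treewidth.

1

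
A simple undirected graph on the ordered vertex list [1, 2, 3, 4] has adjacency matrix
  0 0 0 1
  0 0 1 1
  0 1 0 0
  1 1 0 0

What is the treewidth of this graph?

1

A width-1 tree decomposition is:
Bags: B1 = {1, 4}  B2 = {2, 4}  B3 = {2, 3}
Tree: B1–B2, B2–B3
The largest bag has 2 vertices, giving width 1; this decomposition certifies tw(G) ≤ 1. Any graph with an edge has treewidth ≥ 1, and G has the edge 1–4. The upper and lower bounds meet at 1, so that is the treewidth.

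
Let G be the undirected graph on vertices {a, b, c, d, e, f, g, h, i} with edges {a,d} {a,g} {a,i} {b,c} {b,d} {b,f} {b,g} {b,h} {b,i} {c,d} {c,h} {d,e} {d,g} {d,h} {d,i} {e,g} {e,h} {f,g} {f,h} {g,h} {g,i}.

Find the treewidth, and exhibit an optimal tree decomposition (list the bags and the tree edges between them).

The largest bag has 4 vertices, giving width 3; this decomposition certifies tw(G) ≤ 3. Conversely, {d, e, g, h} is a clique of size 4, and the vertices of any clique must share a bag in every tree decomposition; so some bag has ≥ 4 vertices and tw(G) ≥ 3. Therefore the treewidth is 3.

Treewidth 3.
One such decomposition:
Bags: B1 = {b, d, g, h}  B2 = {b, c, d, h}  B3 = {b, d, g, i}  B4 = {a, d, g, i}  B5 = {b, f, g, h}  B6 = {d, e, g, h}
Tree: B1–B2, B1–B3, B3–B4, B1–B5, B1–B6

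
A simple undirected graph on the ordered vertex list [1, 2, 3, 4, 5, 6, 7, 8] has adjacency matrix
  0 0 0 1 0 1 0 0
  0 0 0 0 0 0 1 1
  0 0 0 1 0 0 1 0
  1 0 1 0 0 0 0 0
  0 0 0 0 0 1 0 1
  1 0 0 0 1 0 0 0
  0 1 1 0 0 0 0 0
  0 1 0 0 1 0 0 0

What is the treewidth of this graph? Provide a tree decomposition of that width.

Treewidth 2.
Bags: B1 = {1, 3, 4}  B2 = {1, 3, 7}  B3 = {1, 2, 7}  B4 = {1, 2, 8}  B5 = {1, 5, 8}  B6 = {1, 5, 6}
Tree: B1–B2, B2–B3, B3–B4, B4–B5, B5–B6

Each bag holds 3 vertices, so the decomposition has width 2, which upper-bounds the treewidth. The edges 1–4–3–7–2–8–5–6–1 form a cycle, so G is not a tree and its treewidth is at least 2. The upper and lower bounds meet at 2, so that is the treewidth.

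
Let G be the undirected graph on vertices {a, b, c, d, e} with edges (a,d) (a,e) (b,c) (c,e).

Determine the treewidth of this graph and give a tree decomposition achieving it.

Treewidth 1.
One such decomposition:
Bags: B1 = {c, e}  B2 = {b, c}  B3 = {a, e}  B4 = {a, d}
Tree: B1–B2, B1–B3, B3–B4

The largest bag has 2 vertices, giving width 1; this decomposition certifies tw(G) ≤ 1. Since G has at least one edge (e.g. e–c), it is not an edgeless graph, so tw(G) ≥ 1. The upper and lower bounds meet at 1, so that is the treewidth.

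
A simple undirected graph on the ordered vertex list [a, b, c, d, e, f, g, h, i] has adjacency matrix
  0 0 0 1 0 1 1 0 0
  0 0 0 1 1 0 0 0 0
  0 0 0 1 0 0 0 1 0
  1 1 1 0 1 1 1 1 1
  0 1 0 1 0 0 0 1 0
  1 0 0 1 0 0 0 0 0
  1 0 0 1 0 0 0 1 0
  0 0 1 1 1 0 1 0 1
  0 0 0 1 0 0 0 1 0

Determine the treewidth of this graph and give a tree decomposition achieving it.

Every bag has size at most 3, so the width is 3 − 1 = 2 and tw(G) ≤ 2. On the other hand G contains the 3-clique {a, d, g}. A clique must lie in a single bag of any decomposition, so no decomposition can have width below 2. The upper and lower bounds meet at 2, so that is the treewidth.

Treewidth 2.
One such decomposition:
Bags: B1 = {d, g, h}  B2 = {d, e, h}  B3 = {a, d, g}  B4 = {b, d, e}  B5 = {a, d, f}  B6 = {d, h, i}  B7 = {c, d, h}
Tree: B1–B2, B1–B3, B2–B4, B3–B5, B1–B6, B1–B7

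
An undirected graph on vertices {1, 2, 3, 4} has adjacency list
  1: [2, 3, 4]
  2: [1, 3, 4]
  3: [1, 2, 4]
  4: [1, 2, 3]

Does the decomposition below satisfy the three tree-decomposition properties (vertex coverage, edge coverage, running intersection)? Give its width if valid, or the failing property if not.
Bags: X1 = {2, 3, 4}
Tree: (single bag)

No — vertex 1 appears in no bag.

A tree decomposition must satisfy three properties: every vertex lies in some bag; for every edge, both endpoints lie together in some bag; and for every vertex, the bags containing it form a connected subtree. Here vertex 1 appears in no bag, so the decomposition is invalid.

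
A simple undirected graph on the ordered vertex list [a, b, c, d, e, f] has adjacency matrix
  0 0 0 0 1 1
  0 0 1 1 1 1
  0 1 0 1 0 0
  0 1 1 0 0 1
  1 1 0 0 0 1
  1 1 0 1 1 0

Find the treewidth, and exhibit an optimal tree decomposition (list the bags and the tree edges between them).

Treewidth 2.
Bags: B1 = {b, e, f}  B2 = {a, e, f}  B3 = {b, d, f}  B4 = {b, c, d}
Tree: B1–B2, B1–B3, B3–B4

Every bag has size at most 3, so the width is 3 − 1 = 2 and tw(G) ≤ 2. Conversely, {b, c, d} is a clique of size 3, and the vertices of any clique must share a bag in every tree decomposition; so some bag has ≥ 3 vertices and tw(G) ≥ 2. Hence tw(G) = 2 exactly.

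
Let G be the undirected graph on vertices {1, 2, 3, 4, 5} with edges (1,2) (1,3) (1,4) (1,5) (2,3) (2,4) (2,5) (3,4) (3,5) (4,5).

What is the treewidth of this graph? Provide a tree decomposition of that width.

A single bag containing all 5 vertices is trivially a valid decomposition of width 4. On the other hand G contains the 5-clique {1, 2, 3, 4, 5}. A clique must lie in a single bag of any decomposition, so no decomposition can have width below 4. Therefore the treewidth is 4.

Treewidth 4.
One such decomposition:
Bags: B1 = {1, 2, 3, 4, 5}
Tree: (single bag)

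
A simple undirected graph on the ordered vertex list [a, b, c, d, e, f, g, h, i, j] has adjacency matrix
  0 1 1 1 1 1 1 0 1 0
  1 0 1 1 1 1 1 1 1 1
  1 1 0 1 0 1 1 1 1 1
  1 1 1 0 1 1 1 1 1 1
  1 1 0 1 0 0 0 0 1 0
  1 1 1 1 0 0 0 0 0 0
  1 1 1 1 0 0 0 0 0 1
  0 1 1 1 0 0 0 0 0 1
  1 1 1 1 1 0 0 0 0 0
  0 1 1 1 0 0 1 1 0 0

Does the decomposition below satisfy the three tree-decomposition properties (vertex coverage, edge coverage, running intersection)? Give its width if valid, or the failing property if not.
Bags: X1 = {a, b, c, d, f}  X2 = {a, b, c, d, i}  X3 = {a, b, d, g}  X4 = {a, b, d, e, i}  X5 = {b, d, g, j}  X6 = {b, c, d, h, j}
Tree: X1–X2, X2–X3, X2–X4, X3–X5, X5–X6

No — edge (c,g) lies in no bag.

A tree decomposition must satisfy three properties: every vertex lies in some bag; for every edge, both endpoints lie together in some bag; and for every vertex, the bags containing it form a connected subtree. Here edge (c,g) lies in no bag, so the decomposition is invalid.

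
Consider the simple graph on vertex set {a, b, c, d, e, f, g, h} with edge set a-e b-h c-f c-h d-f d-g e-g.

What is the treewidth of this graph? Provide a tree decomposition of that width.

Every bag has size at most 2, so the width is 2 − 1 = 1 and tw(G) ≤ 1. G has an edge, so its treewidth is at least 1. Therefore the treewidth is 1.

Treewidth 1.
One optimal decomposition is:
Bags: B1 = {b, h}  B2 = {c, h}  B3 = {c, f}  B4 = {d, f}  B5 = {d, g}  B6 = {e, g}  B7 = {a, e}
Tree: B1–B2, B2–B3, B3–B4, B4–B5, B5–B6, B6–B7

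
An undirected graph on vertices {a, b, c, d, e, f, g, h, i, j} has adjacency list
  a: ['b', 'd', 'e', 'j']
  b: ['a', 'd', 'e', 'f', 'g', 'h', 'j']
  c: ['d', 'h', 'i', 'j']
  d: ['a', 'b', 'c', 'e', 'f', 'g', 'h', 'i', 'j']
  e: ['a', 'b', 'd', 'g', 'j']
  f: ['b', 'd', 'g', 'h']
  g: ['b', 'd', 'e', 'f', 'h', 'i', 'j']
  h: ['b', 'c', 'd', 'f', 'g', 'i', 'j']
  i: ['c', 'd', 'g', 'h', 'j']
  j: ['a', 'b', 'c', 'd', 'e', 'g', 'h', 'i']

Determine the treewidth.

A width-4 tree decomposition is:
Bags: B1 = {b, d, g, h, j}  B2 = {b, d, e, g, j}  B3 = {a, b, d, e, j}  B4 = {b, d, f, g, h}  B5 = {d, g, h, i, j}  B6 = {c, d, h, i, j}
Tree: B1–B2, B2–B3, B1–B4, B1–B5, B5–B6
Each bag holds 5 vertices, so the decomposition has width 4, which upper-bounds the treewidth. For the lower bound, the 5 vertices {b, d, e, g, j} are pairwise adjacent, and any tree decomposition puts a clique entirely inside one bag — forcing width ≥ 4. Combining the bounds, tw(G) = 4.

4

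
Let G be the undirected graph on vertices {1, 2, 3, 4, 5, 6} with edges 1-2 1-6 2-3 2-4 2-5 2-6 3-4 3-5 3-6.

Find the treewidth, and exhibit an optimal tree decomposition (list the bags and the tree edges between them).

Each bag holds 3 vertices, so the decomposition has width 2, which upper-bounds the treewidth. On the other hand G contains the 3-clique {1, 2, 6}. A clique must lie in a single bag of any decomposition, so no decomposition can have width below 2. Hence tw(G) = 2 exactly.

Treewidth 2.
Bags: B1 = {2, 3, 4}  B2 = {2, 3, 6}  B3 = {2, 3, 5}  B4 = {1, 2, 6}
Tree: B1–B2, B2–B3, B2–B4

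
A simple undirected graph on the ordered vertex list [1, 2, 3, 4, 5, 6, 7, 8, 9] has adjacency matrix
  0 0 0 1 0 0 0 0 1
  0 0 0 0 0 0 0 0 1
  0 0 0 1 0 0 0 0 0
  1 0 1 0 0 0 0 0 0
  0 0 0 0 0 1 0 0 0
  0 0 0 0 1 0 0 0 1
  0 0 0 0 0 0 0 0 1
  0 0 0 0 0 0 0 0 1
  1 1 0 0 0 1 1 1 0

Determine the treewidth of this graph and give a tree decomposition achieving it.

Treewidth 1.
Bags: B1 = {6, 9}  B2 = {5, 6}  B3 = {2, 9}  B4 = {1, 9}  B5 = {1, 4}  B6 = {8, 9}  B7 = {3, 4}  B8 = {7, 9}
Tree: B1–B2, B1–B3, B1–B4, B4–B5, B4–B6, B5–B7, B3–B8

Each bag holds 2 vertices, so the decomposition has width 1, which upper-bounds the treewidth. G has an edge, so its treewidth is at least 1. Therefore the treewidth is 1.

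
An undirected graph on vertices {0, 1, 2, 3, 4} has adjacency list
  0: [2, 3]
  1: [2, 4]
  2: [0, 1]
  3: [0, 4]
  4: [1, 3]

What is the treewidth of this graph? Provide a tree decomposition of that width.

Each bag holds 3 vertices, so the decomposition has width 2, which upper-bounds the treewidth. For the lower bound, G contains the cycle 3–4–1–2–0–3, so G is not a forest; only forests have treewidth ≤ 1, hence tw(G) ≥ 2. Combining the bounds, tw(G) = 2.

Treewidth 2.
One such decomposition:
Bags: B1 = {1, 3, 4}  B2 = {1, 2, 3}  B3 = {0, 2, 3}
Tree: B1–B2, B2–B3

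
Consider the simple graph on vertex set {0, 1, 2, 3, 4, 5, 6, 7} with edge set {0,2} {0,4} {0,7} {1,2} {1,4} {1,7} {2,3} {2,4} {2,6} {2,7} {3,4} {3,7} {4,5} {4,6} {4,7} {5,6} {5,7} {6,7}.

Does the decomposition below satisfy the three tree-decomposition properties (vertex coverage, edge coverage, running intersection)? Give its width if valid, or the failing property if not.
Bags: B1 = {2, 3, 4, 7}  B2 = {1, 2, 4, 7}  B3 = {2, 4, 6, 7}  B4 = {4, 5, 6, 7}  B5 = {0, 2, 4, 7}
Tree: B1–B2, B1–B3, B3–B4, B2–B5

Yes; width 3.

Vertex coverage: the bags together contain {0, 1, 2, 3, 4, 5, 6, 7}, the full vertex set. Edge coverage: each edge of G has both endpoints in at least one bag. Running intersection: for every vertex, the bags containing it form a connected subtree. All three properties hold, so this is a valid tree decomposition of width max|bag| − 1 = 3, and hence tw(G) ≤ 3.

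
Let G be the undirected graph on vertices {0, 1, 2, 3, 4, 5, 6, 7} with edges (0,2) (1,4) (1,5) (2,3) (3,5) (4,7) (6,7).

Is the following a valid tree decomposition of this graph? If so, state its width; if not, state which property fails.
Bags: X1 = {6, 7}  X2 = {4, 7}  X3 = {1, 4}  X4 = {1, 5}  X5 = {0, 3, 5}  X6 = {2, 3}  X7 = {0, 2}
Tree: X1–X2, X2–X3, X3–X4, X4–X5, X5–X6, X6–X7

A tree decomposition must satisfy three properties: every vertex lies in some bag; for every edge, both endpoints lie together in some bag; and for every vertex, the bags containing it form a connected subtree. Here bags containing vertex 0 are not connected in the tree, so the decomposition is invalid.

No — bags containing vertex 0 are not connected in the tree.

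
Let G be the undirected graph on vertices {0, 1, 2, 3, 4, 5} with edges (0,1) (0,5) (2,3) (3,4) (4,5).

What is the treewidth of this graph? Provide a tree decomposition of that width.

Treewidth 1.
Bags: B1 = {2, 3}  B2 = {3, 4}  B3 = {4, 5}  B4 = {0, 5}  B5 = {0, 1}
Tree: B1–B2, B2–B3, B3–B4, B4–B5

Each bag holds 2 vertices, so the decomposition has width 1, which upper-bounds the treewidth. Any graph with an edge has treewidth ≥ 1, and G has the edge 2–3. Hence tw(G) = 1 exactly.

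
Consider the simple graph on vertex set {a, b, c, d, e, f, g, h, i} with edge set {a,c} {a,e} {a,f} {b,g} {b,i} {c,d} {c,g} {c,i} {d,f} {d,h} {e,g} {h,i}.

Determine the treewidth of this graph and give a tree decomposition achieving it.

Each bag holds 4 vertices, so the decomposition has width 3, which upper-bounds the treewidth. For the lower bound: the 4 vertex sets {b,h,i}, {g}, {c}, {a,d,e,f} are disjoint, each induces a connected subgraph, and every pair is joined by at least one edge of G. Contracting each set to a single vertex therefore yields K_{4} as a minor, and since treewidth is minor-monotone, tw(G) ≥ tw(K_{4}) = 3. The upper and lower bounds meet at 3, so that is the treewidth.

Treewidth 3.
One optimal decomposition is:
Bags: B1 = {b, g, h, i}  B2 = {c, g, h, i}  B3 = {c, d, g, h}  B4 = {c, d, e, g}  B5 = {a, c, d, e}  B6 = {a, d, e, f}
Tree: B1–B2, B2–B3, B3–B4, B4–B5, B5–B6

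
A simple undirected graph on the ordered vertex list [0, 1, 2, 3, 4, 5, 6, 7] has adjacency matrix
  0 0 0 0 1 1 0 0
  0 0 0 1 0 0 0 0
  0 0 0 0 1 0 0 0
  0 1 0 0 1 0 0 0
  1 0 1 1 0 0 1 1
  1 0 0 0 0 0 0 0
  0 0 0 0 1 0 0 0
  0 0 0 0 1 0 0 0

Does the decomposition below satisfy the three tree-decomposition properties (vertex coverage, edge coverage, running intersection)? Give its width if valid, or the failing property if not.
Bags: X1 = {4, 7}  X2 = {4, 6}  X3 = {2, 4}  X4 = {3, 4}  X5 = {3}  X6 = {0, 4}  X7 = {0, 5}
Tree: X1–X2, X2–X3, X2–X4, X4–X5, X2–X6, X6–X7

A tree decomposition must satisfy three properties: every vertex lies in some bag; for every edge, both endpoints lie together in some bag; and for every vertex, the bags containing it form a connected subtree. Here vertex 1 appears in no bag, so the decomposition is invalid.

No — vertex 1 appears in no bag.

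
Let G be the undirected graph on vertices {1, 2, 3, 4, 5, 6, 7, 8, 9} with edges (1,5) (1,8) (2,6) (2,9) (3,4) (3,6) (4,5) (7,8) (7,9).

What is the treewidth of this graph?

A width-2 tree decomposition is:
Bags: B1 = {2, 7, 9}  B2 = {2, 6, 7}  B3 = {3, 6, 7}  B4 = {3, 4, 7}  B5 = {4, 5, 7}  B6 = {1, 5, 7}  B7 = {1, 7, 8}
Tree: B1–B2, B2–B3, B3–B4, B4–B5, B5–B6, B6–B7
Every bag has size at most 3, so the width is 3 − 1 = 2 and tw(G) ≤ 2. For the lower bound, G contains the cycle 7–9–2–6–3–4–5–1–8–7, so G is not a forest; only forests have treewidth ≤ 1, hence tw(G) ≥ 2. The upper and lower bounds meet at 2, so that is the treewidth.

2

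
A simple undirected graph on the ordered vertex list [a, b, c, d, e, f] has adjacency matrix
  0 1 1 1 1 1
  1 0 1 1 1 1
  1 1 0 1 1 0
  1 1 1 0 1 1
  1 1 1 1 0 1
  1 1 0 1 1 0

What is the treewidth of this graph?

4

A width-4 tree decomposition is:
Bags: B1 = {a, b, d, e, f}  B2 = {a, b, c, d, e}
Tree: B1–B2
The largest bag has 5 vertices, giving width 4; this decomposition certifies tw(G) ≤ 4. Conversely, {a, b, c, d, e} is a clique of size 5, and the vertices of any clique must share a bag in every tree decomposition; so some bag has ≥ 5 vertices and tw(G) ≥ 4. Hence tw(G) = 4 exactly.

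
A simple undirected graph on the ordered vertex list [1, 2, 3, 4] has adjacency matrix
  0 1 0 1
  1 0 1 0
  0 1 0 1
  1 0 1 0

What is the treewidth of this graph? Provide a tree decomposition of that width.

Treewidth 2.
One optimal decomposition is:
Bags: B1 = {1, 2, 4}  B2 = {2, 3, 4}
Tree: B1–B2

The largest bag has 3 vertices, giving width 2; this decomposition certifies tw(G) ≤ 2. For the lower bound, G contains the cycle 4–1–2–3–4, so G is not a forest; only forests have treewidth ≤ 1, hence tw(G) ≥ 2. Combining the bounds, tw(G) = 2.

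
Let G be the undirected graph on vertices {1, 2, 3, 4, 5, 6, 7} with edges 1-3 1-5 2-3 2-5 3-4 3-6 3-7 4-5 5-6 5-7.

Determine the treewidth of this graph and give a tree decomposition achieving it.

The largest bag has 3 vertices, giving width 2; this decomposition certifies tw(G) ≤ 2. For the lower bound, G contains the cycle 5–7–3–4–5, so G is not a forest; only forests have treewidth ≤ 1, hence tw(G) ≥ 2. The upper and lower bounds meet at 2, so that is the treewidth.

Treewidth 2.
One such decomposition:
Bags: B1 = {3, 5, 7}  B2 = {3, 4, 5}  B3 = {2, 3, 5}  B4 = {3, 5, 6}  B5 = {1, 3, 5}
Tree: B1–B2, B2–B3, B3–B4, B4–B5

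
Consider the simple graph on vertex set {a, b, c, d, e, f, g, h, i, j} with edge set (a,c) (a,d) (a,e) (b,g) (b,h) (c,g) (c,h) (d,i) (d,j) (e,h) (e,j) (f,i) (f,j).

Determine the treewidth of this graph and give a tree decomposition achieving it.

Each bag holds 3 vertices, so the decomposition has width 2, which upper-bounds the treewidth. For the lower bound, G contains the cycle i–f–j–d–i, so G is not a forest; only forests have treewidth ≤ 1, hence tw(G) ≥ 2. Therefore the treewidth is 2.

Treewidth 2.
One optimal decomposition is:
Bags: B1 = {d, f, i}  B2 = {d, f, j}  B3 = {a, d, j}  B4 = {a, e, j}  B5 = {a, c, e}  B6 = {c, e, h}  B7 = {c, g, h}  B8 = {b, g, h}
Tree: B1–B2, B2–B3, B3–B4, B4–B5, B5–B6, B6–B7, B7–B8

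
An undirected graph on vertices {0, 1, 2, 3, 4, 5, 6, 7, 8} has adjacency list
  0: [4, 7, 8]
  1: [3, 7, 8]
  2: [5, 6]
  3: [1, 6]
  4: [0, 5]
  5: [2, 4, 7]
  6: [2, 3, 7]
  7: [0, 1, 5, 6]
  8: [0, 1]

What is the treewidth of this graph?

3

A width-3 tree decomposition is:
Bags: B1 = {0, 4, 5, 8}  B2 = {0, 5, 7, 8}  B3 = {1, 5, 7, 8}  B4 = {1, 2, 5, 7}  B5 = {1, 2, 6, 7}  B6 = {1, 2, 3, 6}
Tree: B1–B2, B2–B3, B3–B4, B4–B5, B5–B6
Every bag has size at most 4, so the width is 4 − 1 = 3 and tw(G) ≤ 3. For the lower bound: the 4 vertex sets {0,4,8}, {5}, {7}, {1,2,3,6} are disjoint, each induces a connected subgraph, and every pair is joined by at least one edge of G. Contracting each set to a single vertex therefore yields K_{4} as a minor, and since treewidth is minor-monotone, tw(G) ≥ tw(K_{4}) = 3. Hence tw(G) = 3 exactly.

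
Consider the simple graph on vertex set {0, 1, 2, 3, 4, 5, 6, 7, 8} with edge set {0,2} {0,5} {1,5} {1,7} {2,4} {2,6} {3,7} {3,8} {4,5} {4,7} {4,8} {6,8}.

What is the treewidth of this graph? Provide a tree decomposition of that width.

Every bag has size at most 4, so the width is 4 − 1 = 3 and tw(G) ≤ 3. For the lower bound: the 4 vertex sets {3,6,8}, {7}, {4}, {0,1,2,5} are disjoint, each induces a connected subgraph, and every pair is joined by at least one edge of G. Contracting each set to a single vertex therefore yields K_{4} as a minor, and since treewidth is minor-monotone, tw(G) ≥ tw(K_{4}) = 3. Hence tw(G) = 3 exactly.

Treewidth 3.
One optimal decomposition is:
Bags: B1 = {3, 6, 7, 8}  B2 = {4, 6, 7, 8}  B3 = {2, 4, 6, 7}  B4 = {1, 2, 4, 7}  B5 = {1, 2, 4, 5}  B6 = {0, 1, 2, 5}
Tree: B1–B2, B2–B3, B3–B4, B4–B5, B5–B6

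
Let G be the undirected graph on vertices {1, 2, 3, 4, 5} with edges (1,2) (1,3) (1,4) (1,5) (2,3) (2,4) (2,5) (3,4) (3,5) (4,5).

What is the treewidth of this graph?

A width-4 tree decomposition is:
Bags: B1 = {1, 2, 3, 4, 5}
Tree: (single bag)
With just one bag of size 5, the width is 5 − 1 = 4, so tw(G) ≤ 4. On the other hand G contains the 5-clique {1, 2, 3, 4, 5}. A clique must lie in a single bag of any decomposition, so no decomposition can have width below 4. Hence tw(G) = 4 exactly.

4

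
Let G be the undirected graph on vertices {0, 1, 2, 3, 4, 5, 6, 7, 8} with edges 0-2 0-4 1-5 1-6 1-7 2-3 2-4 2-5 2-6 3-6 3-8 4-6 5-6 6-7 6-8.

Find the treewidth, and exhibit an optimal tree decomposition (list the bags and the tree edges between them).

Each bag holds 3 vertices, so the decomposition has width 2, which upper-bounds the treewidth. On the other hand G contains the 3-clique {0, 2, 4}. A clique must lie in a single bag of any decomposition, so no decomposition can have width below 2. Hence tw(G) = 2 exactly.

Treewidth 2.
One optimal decomposition is:
Bags: B1 = {2, 5, 6}  B2 = {2, 3, 6}  B3 = {1, 5, 6}  B4 = {3, 6, 8}  B5 = {2, 4, 6}  B6 = {0, 2, 4}  B7 = {1, 6, 7}
Tree: B1–B2, B1–B3, B2–B4, B2–B5, B5–B6, B3–B7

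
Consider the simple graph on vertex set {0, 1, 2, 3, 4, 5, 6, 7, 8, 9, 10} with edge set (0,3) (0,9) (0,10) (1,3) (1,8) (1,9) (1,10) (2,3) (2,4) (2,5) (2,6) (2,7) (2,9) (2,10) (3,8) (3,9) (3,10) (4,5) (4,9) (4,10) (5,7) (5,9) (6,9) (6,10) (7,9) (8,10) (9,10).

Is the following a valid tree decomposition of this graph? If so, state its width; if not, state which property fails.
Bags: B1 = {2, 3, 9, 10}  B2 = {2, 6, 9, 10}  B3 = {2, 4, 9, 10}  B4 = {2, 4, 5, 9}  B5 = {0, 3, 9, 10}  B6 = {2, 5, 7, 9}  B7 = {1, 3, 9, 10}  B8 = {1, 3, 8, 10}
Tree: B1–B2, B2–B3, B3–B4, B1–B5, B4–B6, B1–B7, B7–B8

Vertex coverage: the bags together contain {0, 1, 2, 3, 4, 5, 6, 7, 8, 9, 10}, the full vertex set. Edge coverage: each edge of G has both endpoints in at least one bag. Running intersection: for every vertex, the bags containing it form a connected subtree. All three properties hold, so this is a valid tree decomposition of width max|bag| − 1 = 3, and hence tw(G) ≤ 3.

Yes; width 3.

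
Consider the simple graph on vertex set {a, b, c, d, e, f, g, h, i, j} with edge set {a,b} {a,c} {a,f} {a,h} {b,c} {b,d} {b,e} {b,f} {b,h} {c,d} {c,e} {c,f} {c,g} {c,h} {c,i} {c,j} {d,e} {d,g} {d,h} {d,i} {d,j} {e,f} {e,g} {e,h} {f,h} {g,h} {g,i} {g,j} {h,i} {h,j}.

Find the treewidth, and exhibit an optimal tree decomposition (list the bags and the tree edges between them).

The largest bag has 5 vertices, giving width 4; this decomposition certifies tw(G) ≤ 4. For the lower bound, the 5 vertices {c, d, g, h, j} are pairwise adjacent, and any tree decomposition puts a clique entirely inside one bag — forcing width ≥ 4. Therefore the treewidth is 4.

Treewidth 4.
One such decomposition:
Bags: B1 = {b, c, e, f, h}  B2 = {b, c, d, e, h}  B3 = {c, d, e, g, h}  B4 = {c, d, g, h, j}  B5 = {c, d, g, h, i}  B6 = {a, b, c, f, h}
Tree: B1–B2, B2–B3, B3–B4, B3–B5, B1–B6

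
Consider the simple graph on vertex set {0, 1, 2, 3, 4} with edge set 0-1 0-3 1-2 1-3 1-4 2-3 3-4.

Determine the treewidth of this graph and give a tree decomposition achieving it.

Each bag holds 3 vertices, so the decomposition has width 2, which upper-bounds the treewidth. Conversely, {0, 1, 3} is a clique of size 3, and the vertices of any clique must share a bag in every tree decomposition; so some bag has ≥ 3 vertices and tw(G) ≥ 2. Therefore the treewidth is 2.

Treewidth 2.
Bags: B1 = {1, 2, 3}  B2 = {0, 1, 3}  B3 = {1, 3, 4}
Tree: B1–B2, B1–B3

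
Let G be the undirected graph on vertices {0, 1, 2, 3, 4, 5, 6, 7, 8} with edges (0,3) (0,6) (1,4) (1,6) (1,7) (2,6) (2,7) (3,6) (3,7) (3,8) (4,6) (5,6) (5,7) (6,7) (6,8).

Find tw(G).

2

A width-2 tree decomposition is:
Bags: B1 = {3, 6, 7}  B2 = {2, 6, 7}  B3 = {5, 6, 7}  B4 = {1, 6, 7}  B5 = {1, 4, 6}  B6 = {3, 6, 8}  B7 = {0, 3, 6}
Tree: B1–B2, B1–B3, B2–B4, B4–B5, B1–B6, B1–B7
Each bag holds 3 vertices, so the decomposition has width 2, which upper-bounds the treewidth. Conversely, {0, 3, 6} is a clique of size 3, and the vertices of any clique must share a bag in every tree decomposition; so some bag has ≥ 3 vertices and tw(G) ≥ 2. Therefore the treewidth is 2.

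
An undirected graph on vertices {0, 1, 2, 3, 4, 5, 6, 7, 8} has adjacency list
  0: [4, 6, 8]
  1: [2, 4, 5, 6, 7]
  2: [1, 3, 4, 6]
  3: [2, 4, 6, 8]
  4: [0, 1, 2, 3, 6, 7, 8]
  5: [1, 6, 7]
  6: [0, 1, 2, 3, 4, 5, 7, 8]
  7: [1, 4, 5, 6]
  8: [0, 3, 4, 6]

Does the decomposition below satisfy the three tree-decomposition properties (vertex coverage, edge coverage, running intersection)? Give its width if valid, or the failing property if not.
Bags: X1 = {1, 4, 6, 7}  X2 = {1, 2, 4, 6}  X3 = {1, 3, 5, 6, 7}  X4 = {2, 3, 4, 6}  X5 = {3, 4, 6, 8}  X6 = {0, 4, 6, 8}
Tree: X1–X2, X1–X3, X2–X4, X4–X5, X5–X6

No — bags containing vertex 3 are not connected in the tree.

A tree decomposition must satisfy three properties: every vertex lies in some bag; for every edge, both endpoints lie together in some bag; and for every vertex, the bags containing it form a connected subtree. Here bags containing vertex 3 are not connected in the tree, so the decomposition is invalid.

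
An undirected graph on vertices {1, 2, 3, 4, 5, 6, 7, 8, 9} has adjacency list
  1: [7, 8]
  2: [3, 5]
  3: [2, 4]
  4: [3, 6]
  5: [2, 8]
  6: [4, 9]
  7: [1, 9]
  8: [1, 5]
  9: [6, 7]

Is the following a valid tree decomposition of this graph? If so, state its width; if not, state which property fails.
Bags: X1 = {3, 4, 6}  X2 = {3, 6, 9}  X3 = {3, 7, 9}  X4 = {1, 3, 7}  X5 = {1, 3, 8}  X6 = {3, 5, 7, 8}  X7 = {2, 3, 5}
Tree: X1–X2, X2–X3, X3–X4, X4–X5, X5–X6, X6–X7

No — bags containing vertex 7 are not connected in the tree.

A tree decomposition must satisfy three properties: every vertex lies in some bag; for every edge, both endpoints lie together in some bag; and for every vertex, the bags containing it form a connected subtree. Here bags containing vertex 7 are not connected in the tree, so the decomposition is invalid.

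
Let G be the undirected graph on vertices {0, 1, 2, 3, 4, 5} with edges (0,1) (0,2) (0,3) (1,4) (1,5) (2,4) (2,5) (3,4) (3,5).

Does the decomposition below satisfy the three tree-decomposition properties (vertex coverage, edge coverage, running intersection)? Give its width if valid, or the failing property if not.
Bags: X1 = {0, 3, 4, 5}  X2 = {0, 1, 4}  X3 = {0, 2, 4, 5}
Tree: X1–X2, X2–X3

A tree decomposition must satisfy three properties: every vertex lies in some bag; for every edge, both endpoints lie together in some bag; and for every vertex, the bags containing it form a connected subtree. Here edge (5,1) lies in no bag, so the decomposition is invalid.

No — edge (5,1) lies in no bag.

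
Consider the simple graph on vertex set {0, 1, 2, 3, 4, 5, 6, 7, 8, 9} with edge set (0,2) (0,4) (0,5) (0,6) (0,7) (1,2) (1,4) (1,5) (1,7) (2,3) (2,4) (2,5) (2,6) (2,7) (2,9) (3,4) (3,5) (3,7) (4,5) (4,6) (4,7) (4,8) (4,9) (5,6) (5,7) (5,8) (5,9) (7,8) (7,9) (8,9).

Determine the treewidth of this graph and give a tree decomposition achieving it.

Treewidth 4.
Bags: B1 = {0, 2, 4, 5, 7}  B2 = {0, 2, 4, 5, 6}  B3 = {2, 3, 4, 5, 7}  B4 = {1, 2, 4, 5, 7}  B5 = {2, 4, 5, 7, 9}  B6 = {4, 5, 7, 8, 9}
Tree: B1–B2, B1–B3, B3–B4, B3–B5, B5–B6

Every bag has size at most 5, so the width is 5 − 1 = 4 and tw(G) ≤ 4. For the lower bound, the 5 vertices {4, 5, 7, 8, 9} are pairwise adjacent, and any tree decomposition puts a clique entirely inside one bag — forcing width ≥ 4. Combining the bounds, tw(G) = 4.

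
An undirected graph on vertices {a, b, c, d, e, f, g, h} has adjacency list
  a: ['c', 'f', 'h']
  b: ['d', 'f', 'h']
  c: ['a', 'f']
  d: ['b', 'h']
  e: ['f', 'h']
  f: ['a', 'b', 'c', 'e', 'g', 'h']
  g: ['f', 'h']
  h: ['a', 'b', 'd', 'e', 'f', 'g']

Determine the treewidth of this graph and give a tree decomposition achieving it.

The largest bag has 3 vertices, giving width 2; this decomposition certifies tw(G) ≤ 2. Conversely, {b, d, h} is a clique of size 3, and the vertices of any clique must share a bag in every tree decomposition; so some bag has ≥ 3 vertices and tw(G) ≥ 2. The upper and lower bounds meet at 2, so that is the treewidth.

Treewidth 2.
One optimal decomposition is:
Bags: B1 = {a, f, h}  B2 = {b, f, h}  B3 = {b, d, h}  B4 = {e, f, h}  B5 = {f, g, h}  B6 = {a, c, f}
Tree: B1–B2, B2–B3, B2–B4, B1–B5, B1–B6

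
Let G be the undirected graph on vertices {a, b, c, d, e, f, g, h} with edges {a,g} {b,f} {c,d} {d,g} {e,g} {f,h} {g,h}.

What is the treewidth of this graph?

A width-1 tree decomposition is:
Bags: B1 = {a, g}  B2 = {g, h}  B3 = {f, h}  B4 = {b, f}  B5 = {e, g}  B6 = {d, g}  B7 = {c, d}
Tree: B1–B2, B2–B3, B3–B4, B1–B5, B5–B6, B6–B7
The largest bag has 2 vertices, giving width 1; this decomposition certifies tw(G) ≤ 1. Since G has at least one edge (e.g. g–a), it is not an edgeless graph, so tw(G) ≥ 1. Hence tw(G) = 1 exactly.

1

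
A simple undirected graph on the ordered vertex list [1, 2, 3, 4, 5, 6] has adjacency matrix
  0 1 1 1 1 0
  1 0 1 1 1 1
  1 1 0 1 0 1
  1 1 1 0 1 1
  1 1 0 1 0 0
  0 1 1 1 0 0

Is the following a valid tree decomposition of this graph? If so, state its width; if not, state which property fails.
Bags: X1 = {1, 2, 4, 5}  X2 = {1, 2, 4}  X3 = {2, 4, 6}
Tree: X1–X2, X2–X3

A tree decomposition must satisfy three properties: every vertex lies in some bag; for every edge, both endpoints lie together in some bag; and for every vertex, the bags containing it form a connected subtree. Here vertex 3 appears in no bag, so the decomposition is invalid.

No — vertex 3 appears in no bag.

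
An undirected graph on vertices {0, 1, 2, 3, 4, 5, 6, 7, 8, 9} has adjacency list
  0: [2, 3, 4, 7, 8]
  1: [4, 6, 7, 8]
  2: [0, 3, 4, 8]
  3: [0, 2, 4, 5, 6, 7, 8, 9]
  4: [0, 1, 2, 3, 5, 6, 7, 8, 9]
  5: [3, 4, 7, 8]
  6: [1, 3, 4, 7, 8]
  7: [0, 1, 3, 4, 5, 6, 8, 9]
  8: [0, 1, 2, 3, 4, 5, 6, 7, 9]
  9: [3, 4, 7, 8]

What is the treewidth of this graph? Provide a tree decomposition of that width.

Every bag has size at most 5, so the width is 5 − 1 = 4 and tw(G) ≤ 4. Conversely, {1, 4, 6, 7, 8} is a clique of size 5, and the vertices of any clique must share a bag in every tree decomposition; so some bag has ≥ 5 vertices and tw(G) ≥ 4. The upper and lower bounds meet at 4, so that is the treewidth.

Treewidth 4.
Bags: B1 = {0, 3, 4, 7, 8}  B2 = {3, 4, 7, 8, 9}  B3 = {3, 4, 6, 7, 8}  B4 = {1, 4, 6, 7, 8}  B5 = {3, 4, 5, 7, 8}  B6 = {0, 2, 3, 4, 8}
Tree: B1–B2, B2–B3, B3–B4, B2–B5, B1–B6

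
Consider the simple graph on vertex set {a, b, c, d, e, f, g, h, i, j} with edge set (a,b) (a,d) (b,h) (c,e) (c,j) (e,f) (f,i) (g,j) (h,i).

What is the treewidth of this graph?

1

A width-1 tree decomposition is:
Bags: B1 = {a, d}  B2 = {a, b}  B3 = {b, h}  B4 = {h, i}  B5 = {f, i}  B6 = {e, f}  B7 = {c, e}  B8 = {c, j}  B9 = {g, j}
Tree: B1–B2, B2–B3, B3–B4, B4–B5, B5–B6, B6–B7, B7–B8, B8–B9
Each bag holds 2 vertices, so the decomposition has width 1, which upper-bounds the treewidth. Since G has at least one edge (e.g. d–a), it is not an edgeless graph, so tw(G) ≥ 1. Therefore the treewidth is 1.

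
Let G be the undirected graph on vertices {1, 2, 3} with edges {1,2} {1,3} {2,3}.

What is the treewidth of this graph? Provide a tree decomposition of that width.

Treewidth 2.
One optimal decomposition is:
Bags: B1 = {1, 2, 3}
Tree: (single bag)

A single bag containing all 3 vertices is trivially a valid decomposition of width 2. On the other hand G contains the 3-clique {1, 2, 3}. A clique must lie in a single bag of any decomposition, so no decomposition can have width below 2. Combining the bounds, tw(G) = 2.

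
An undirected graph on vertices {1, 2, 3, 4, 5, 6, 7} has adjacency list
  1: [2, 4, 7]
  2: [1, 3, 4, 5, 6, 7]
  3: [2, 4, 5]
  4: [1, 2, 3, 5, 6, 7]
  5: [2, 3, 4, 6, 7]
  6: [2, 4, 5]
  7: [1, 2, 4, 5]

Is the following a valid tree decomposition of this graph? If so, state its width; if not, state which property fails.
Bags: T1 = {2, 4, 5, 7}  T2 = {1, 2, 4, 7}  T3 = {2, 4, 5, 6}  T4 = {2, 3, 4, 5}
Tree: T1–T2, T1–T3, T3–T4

Yes; width 3.

Vertex coverage: the bags together contain {1, 2, 3, 4, 5, 6, 7}, the full vertex set. Edge coverage: each edge of G has both endpoints in at least one bag. Running intersection: for every vertex, the bags containing it form a connected subtree. All three properties hold, so this is a valid tree decomposition of width max|bag| − 1 = 3, and hence tw(G) ≤ 3.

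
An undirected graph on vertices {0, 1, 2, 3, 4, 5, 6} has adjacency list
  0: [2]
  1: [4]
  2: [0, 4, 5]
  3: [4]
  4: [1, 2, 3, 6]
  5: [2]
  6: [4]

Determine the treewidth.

1

A width-1 tree decomposition is:
Bags: B1 = {2, 5}  B2 = {2, 4}  B3 = {4, 6}  B4 = {3, 4}  B5 = {1, 4}  B6 = {0, 2}
Tree: B1–B2, B2–B3, B3–B4, B3–B5, B2–B6
Every bag has size at most 2, so the width is 2 − 1 = 1 and tw(G) ≤ 1. Any graph with an edge has treewidth ≥ 1, and G has the edge 2–5. The upper and lower bounds meet at 1, so that is the treewidth.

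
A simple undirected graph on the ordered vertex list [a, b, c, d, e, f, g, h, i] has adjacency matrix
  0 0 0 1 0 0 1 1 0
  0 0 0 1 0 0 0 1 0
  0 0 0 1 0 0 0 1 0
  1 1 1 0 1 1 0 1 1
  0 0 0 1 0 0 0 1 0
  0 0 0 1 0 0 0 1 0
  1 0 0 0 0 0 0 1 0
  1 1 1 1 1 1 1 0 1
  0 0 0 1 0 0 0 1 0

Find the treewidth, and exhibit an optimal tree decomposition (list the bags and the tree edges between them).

The largest bag has 3 vertices, giving width 2; this decomposition certifies tw(G) ≤ 2. On the other hand G contains the 3-clique {d, f, h}. A clique must lie in a single bag of any decomposition, so no decomposition can have width below 2. Therefore the treewidth is 2.

Treewidth 2.
One optimal decomposition is:
Bags: B1 = {d, h, i}  B2 = {d, f, h}  B3 = {c, d, h}  B4 = {a, d, h}  B5 = {b, d, h}  B6 = {d, e, h}  B7 = {a, g, h}
Tree: B1–B2, B2–B3, B1–B4, B3–B5, B4–B6, B4–B7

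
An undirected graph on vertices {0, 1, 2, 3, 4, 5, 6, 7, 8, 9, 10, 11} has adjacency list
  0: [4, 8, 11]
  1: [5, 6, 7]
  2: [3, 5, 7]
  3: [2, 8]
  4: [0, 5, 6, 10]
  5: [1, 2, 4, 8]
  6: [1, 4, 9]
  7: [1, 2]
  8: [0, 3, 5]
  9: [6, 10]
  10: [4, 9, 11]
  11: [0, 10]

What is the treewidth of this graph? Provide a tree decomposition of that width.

Each bag holds 4 vertices, so the decomposition has width 3, which upper-bounds the treewidth. For the lower bound: the 4 vertex sets {9,10,11}, {0}, {4}, {1,5,6,8} are disjoint, each induces a connected subgraph, and every pair is joined by at least one edge of G. Contracting each set to a single vertex therefore yields K_{4} as a minor, and since treewidth is minor-monotone, tw(G) ≥ tw(K_{4}) = 3. Hence tw(G) = 3 exactly.

Treewidth 3.
One such decomposition:
Bags: B1 = {0, 9, 10, 11}  B2 = {0, 4, 9, 10}  B3 = {0, 4, 6, 9}  B4 = {0, 4, 6, 8}  B5 = {4, 5, 6, 8}  B6 = {1, 5, 6, 8}  B7 = {1, 3, 5, 8}  B8 = {1, 2, 3, 5}  B9 = {1, 2, 3, 7}
Tree: B1–B2, B2–B3, B3–B4, B4–B5, B5–B6, B6–B7, B7–B8, B8–B9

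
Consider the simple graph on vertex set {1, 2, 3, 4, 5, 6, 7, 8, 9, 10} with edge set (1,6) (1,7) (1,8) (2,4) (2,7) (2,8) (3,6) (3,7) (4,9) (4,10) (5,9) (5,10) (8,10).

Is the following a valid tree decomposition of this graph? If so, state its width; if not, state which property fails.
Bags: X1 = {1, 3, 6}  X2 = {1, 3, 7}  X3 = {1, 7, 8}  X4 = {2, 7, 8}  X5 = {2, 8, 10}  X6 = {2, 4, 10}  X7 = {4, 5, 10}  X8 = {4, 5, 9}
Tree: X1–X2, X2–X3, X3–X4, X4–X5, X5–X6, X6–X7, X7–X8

Yes; width 2.

Checking the three conditions: (i) the bags cover all of {1, 2, 3, 4, 5, 6, 7, 8, 9, 10}; (ii) for each edge, some bag contains both endpoints; (iii) the bags containing any fixed vertex form a subtree. All hold, so the decomposition is valid with width 3 − 1 = 2.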